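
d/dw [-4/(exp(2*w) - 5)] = 8*exp(2*w)/(exp(2*w) - 5)^2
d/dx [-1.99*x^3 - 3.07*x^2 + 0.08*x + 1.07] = -5.97*x^2 - 6.14*x + 0.08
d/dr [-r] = -1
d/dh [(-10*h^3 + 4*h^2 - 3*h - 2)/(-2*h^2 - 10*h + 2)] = (10*h^4 + 100*h^3 - 53*h^2 + 4*h - 13)/(2*(h^4 + 10*h^3 + 23*h^2 - 10*h + 1))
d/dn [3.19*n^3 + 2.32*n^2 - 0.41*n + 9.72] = 9.57*n^2 + 4.64*n - 0.41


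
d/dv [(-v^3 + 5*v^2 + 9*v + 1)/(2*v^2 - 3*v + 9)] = 2*(-v^4 + 3*v^3 - 30*v^2 + 43*v + 42)/(4*v^4 - 12*v^3 + 45*v^2 - 54*v + 81)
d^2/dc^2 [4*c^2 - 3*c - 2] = 8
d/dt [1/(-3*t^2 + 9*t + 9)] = (2*t - 3)/(3*(-t^2 + 3*t + 3)^2)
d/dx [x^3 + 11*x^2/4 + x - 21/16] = 3*x^2 + 11*x/2 + 1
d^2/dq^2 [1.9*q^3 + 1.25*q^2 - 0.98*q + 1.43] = 11.4*q + 2.5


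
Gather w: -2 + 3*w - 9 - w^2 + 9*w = -w^2 + 12*w - 11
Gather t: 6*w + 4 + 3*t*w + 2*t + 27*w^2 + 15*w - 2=t*(3*w + 2) + 27*w^2 + 21*w + 2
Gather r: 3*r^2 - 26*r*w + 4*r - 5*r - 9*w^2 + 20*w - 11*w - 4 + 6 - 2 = 3*r^2 + r*(-26*w - 1) - 9*w^2 + 9*w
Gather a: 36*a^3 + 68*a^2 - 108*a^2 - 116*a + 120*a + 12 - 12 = 36*a^3 - 40*a^2 + 4*a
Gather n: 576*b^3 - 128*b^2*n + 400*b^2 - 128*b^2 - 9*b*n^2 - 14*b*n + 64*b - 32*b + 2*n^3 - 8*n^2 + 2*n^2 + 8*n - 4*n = 576*b^3 + 272*b^2 + 32*b + 2*n^3 + n^2*(-9*b - 6) + n*(-128*b^2 - 14*b + 4)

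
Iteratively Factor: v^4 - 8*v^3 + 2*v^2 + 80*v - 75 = (v - 5)*(v^3 - 3*v^2 - 13*v + 15) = (v - 5)*(v + 3)*(v^2 - 6*v + 5) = (v - 5)^2*(v + 3)*(v - 1)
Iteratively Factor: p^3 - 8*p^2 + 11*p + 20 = (p - 5)*(p^2 - 3*p - 4) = (p - 5)*(p + 1)*(p - 4)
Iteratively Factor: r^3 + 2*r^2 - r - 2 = (r - 1)*(r^2 + 3*r + 2) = (r - 1)*(r + 2)*(r + 1)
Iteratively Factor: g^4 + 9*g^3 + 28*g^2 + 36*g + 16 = (g + 2)*(g^3 + 7*g^2 + 14*g + 8) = (g + 1)*(g + 2)*(g^2 + 6*g + 8) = (g + 1)*(g + 2)*(g + 4)*(g + 2)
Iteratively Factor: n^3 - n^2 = (n)*(n^2 - n) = n^2*(n - 1)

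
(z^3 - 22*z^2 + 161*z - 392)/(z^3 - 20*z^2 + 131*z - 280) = (z - 7)/(z - 5)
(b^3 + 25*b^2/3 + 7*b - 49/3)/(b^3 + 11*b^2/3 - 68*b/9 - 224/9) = 3*(b^2 + 6*b - 7)/(3*b^2 + 4*b - 32)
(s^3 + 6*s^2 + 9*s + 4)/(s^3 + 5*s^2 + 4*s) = (s + 1)/s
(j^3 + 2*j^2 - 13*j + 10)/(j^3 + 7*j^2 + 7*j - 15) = (j - 2)/(j + 3)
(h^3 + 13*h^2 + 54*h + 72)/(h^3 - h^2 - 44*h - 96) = (h + 6)/(h - 8)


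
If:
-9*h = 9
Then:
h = -1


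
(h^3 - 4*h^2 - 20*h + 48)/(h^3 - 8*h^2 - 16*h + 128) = (h^2 - 8*h + 12)/(h^2 - 12*h + 32)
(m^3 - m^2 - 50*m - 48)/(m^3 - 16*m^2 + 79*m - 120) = (m^2 + 7*m + 6)/(m^2 - 8*m + 15)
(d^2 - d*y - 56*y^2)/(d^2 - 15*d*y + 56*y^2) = (-d - 7*y)/(-d + 7*y)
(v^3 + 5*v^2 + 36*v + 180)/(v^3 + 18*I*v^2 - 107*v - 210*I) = (v^2 + v*(5 - 6*I) - 30*I)/(v^2 + 12*I*v - 35)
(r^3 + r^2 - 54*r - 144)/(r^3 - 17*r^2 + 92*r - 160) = (r^2 + 9*r + 18)/(r^2 - 9*r + 20)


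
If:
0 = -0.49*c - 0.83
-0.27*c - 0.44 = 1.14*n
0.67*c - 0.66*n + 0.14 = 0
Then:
No Solution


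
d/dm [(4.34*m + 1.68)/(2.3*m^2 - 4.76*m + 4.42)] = (-9.982*m^2 - 7.728*m + 27.1796)/(5.29*m^4 - 21.896*m^3 + 42.9896*m^2 - 42.0784*m + 19.5364)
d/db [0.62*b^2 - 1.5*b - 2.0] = 1.24*b - 1.5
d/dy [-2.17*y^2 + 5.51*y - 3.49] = 5.51 - 4.34*y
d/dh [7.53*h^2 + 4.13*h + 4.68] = 15.06*h + 4.13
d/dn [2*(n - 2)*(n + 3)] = 4*n + 2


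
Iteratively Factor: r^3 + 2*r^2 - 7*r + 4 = (r - 1)*(r^2 + 3*r - 4) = (r - 1)^2*(r + 4)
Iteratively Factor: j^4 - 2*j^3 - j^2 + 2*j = (j - 2)*(j^3 - j) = (j - 2)*(j - 1)*(j^2 + j) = j*(j - 2)*(j - 1)*(j + 1)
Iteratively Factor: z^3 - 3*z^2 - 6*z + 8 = (z - 4)*(z^2 + z - 2) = (z - 4)*(z - 1)*(z + 2)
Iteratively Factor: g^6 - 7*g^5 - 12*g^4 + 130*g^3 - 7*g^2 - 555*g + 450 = (g - 5)*(g^5 - 2*g^4 - 22*g^3 + 20*g^2 + 93*g - 90) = (g - 5)*(g - 2)*(g^4 - 22*g^2 - 24*g + 45) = (g - 5)*(g - 2)*(g + 3)*(g^3 - 3*g^2 - 13*g + 15) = (g - 5)^2*(g - 2)*(g + 3)*(g^2 + 2*g - 3) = (g - 5)^2*(g - 2)*(g - 1)*(g + 3)*(g + 3)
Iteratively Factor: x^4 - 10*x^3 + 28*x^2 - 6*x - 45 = (x - 5)*(x^3 - 5*x^2 + 3*x + 9) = (x - 5)*(x + 1)*(x^2 - 6*x + 9) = (x - 5)*(x - 3)*(x + 1)*(x - 3)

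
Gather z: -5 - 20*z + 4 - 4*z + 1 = -24*z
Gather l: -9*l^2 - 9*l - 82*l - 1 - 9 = -9*l^2 - 91*l - 10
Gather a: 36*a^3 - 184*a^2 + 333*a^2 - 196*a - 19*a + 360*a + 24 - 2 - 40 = 36*a^3 + 149*a^2 + 145*a - 18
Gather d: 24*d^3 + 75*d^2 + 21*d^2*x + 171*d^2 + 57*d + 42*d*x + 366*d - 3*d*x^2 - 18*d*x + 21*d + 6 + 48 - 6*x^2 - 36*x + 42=24*d^3 + d^2*(21*x + 246) + d*(-3*x^2 + 24*x + 444) - 6*x^2 - 36*x + 96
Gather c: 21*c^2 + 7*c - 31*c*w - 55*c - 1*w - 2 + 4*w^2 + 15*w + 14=21*c^2 + c*(-31*w - 48) + 4*w^2 + 14*w + 12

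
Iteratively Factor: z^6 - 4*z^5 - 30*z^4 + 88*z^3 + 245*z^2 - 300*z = (z - 5)*(z^5 + z^4 - 25*z^3 - 37*z^2 + 60*z) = (z - 5)*(z + 3)*(z^4 - 2*z^3 - 19*z^2 + 20*z) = (z - 5)*(z + 3)*(z + 4)*(z^3 - 6*z^2 + 5*z) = (z - 5)*(z - 1)*(z + 3)*(z + 4)*(z^2 - 5*z) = z*(z - 5)*(z - 1)*(z + 3)*(z + 4)*(z - 5)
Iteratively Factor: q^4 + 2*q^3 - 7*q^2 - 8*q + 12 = (q - 1)*(q^3 + 3*q^2 - 4*q - 12) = (q - 2)*(q - 1)*(q^2 + 5*q + 6) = (q - 2)*(q - 1)*(q + 2)*(q + 3)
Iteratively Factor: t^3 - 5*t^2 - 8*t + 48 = (t - 4)*(t^2 - t - 12) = (t - 4)^2*(t + 3)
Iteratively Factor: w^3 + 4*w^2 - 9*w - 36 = (w + 4)*(w^2 - 9) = (w + 3)*(w + 4)*(w - 3)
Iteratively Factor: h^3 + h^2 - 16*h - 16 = (h + 4)*(h^2 - 3*h - 4) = (h + 1)*(h + 4)*(h - 4)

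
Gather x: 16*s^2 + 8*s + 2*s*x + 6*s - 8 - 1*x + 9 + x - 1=16*s^2 + 2*s*x + 14*s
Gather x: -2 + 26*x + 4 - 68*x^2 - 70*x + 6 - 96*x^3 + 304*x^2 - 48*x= -96*x^3 + 236*x^2 - 92*x + 8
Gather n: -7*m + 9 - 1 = 8 - 7*m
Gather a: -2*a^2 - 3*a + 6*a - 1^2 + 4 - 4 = -2*a^2 + 3*a - 1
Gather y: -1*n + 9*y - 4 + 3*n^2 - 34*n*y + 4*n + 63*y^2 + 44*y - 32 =3*n^2 + 3*n + 63*y^2 + y*(53 - 34*n) - 36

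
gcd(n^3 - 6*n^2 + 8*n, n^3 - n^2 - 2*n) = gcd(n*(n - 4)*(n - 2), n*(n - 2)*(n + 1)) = n^2 - 2*n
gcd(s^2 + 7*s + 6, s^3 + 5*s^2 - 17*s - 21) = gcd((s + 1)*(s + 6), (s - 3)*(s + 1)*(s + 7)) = s + 1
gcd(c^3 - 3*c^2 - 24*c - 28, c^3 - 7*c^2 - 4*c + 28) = c^2 - 5*c - 14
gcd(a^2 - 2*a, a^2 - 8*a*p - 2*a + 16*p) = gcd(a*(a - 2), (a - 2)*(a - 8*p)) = a - 2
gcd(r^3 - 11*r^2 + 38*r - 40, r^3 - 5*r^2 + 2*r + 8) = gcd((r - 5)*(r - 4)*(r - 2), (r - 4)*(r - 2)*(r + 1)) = r^2 - 6*r + 8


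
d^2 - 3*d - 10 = (d - 5)*(d + 2)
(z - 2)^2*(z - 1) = z^3 - 5*z^2 + 8*z - 4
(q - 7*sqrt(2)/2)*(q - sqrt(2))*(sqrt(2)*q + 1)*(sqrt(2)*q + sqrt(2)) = 2*q^4 - 8*sqrt(2)*q^3 + 2*q^3 - 8*sqrt(2)*q^2 + 5*q^2 + 5*q + 7*sqrt(2)*q + 7*sqrt(2)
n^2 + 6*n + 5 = (n + 1)*(n + 5)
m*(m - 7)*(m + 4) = m^3 - 3*m^2 - 28*m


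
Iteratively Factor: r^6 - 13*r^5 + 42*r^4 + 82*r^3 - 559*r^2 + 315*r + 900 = (r - 3)*(r^5 - 10*r^4 + 12*r^3 + 118*r^2 - 205*r - 300) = (r - 4)*(r - 3)*(r^4 - 6*r^3 - 12*r^2 + 70*r + 75) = (r - 4)*(r - 3)*(r + 1)*(r^3 - 7*r^2 - 5*r + 75) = (r - 4)*(r - 3)*(r + 1)*(r + 3)*(r^2 - 10*r + 25) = (r - 5)*(r - 4)*(r - 3)*(r + 1)*(r + 3)*(r - 5)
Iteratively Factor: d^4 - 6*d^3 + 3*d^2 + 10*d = (d + 1)*(d^3 - 7*d^2 + 10*d) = d*(d + 1)*(d^2 - 7*d + 10) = d*(d - 2)*(d + 1)*(d - 5)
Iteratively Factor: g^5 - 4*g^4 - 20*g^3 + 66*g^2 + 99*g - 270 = (g - 5)*(g^4 + g^3 - 15*g^2 - 9*g + 54) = (g - 5)*(g + 3)*(g^3 - 2*g^2 - 9*g + 18) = (g - 5)*(g + 3)^2*(g^2 - 5*g + 6) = (g - 5)*(g - 3)*(g + 3)^2*(g - 2)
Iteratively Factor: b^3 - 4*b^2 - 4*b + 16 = (b + 2)*(b^2 - 6*b + 8) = (b - 2)*(b + 2)*(b - 4)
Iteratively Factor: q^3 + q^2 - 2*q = (q - 1)*(q^2 + 2*q) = q*(q - 1)*(q + 2)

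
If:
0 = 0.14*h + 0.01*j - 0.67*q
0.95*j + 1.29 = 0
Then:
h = 4.78571428571429*q + 0.0969924812030075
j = -1.36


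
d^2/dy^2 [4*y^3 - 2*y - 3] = 24*y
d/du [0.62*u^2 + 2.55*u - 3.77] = 1.24*u + 2.55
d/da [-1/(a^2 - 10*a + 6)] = 2*(a - 5)/(a^2 - 10*a + 6)^2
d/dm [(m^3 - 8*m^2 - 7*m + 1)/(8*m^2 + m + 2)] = (8*m^4 + 2*m^3 + 54*m^2 - 48*m - 15)/(64*m^4 + 16*m^3 + 33*m^2 + 4*m + 4)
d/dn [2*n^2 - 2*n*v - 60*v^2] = 4*n - 2*v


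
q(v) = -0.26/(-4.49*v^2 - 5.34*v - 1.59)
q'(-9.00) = 0.00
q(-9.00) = 0.00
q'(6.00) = -0.00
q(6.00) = 0.00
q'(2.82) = -0.00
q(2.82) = 0.00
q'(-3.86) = 0.00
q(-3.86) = 0.01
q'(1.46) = -0.01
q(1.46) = 0.01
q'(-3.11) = 0.01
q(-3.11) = 0.01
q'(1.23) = -0.02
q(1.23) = 0.02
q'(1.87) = -0.01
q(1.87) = 0.01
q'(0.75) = -0.05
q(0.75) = 0.03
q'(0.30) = -0.16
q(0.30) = 0.07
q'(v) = -0.26*(8.98*v + 5.34)/(-4.49*v^2 - 5.34*v - 1.59)^2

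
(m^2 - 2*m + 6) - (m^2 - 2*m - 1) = 7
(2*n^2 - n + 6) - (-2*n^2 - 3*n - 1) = 4*n^2 + 2*n + 7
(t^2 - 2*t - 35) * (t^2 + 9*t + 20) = t^4 + 7*t^3 - 33*t^2 - 355*t - 700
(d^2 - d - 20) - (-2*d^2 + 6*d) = 3*d^2 - 7*d - 20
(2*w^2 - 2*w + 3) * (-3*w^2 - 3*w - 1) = -6*w^4 - 5*w^2 - 7*w - 3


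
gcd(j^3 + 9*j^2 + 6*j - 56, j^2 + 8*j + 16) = j + 4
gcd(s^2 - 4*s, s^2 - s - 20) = 1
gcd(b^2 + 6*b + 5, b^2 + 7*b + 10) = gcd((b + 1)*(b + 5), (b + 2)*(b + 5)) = b + 5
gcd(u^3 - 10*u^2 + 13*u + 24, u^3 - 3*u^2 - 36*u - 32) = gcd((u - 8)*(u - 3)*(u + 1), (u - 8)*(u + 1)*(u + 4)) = u^2 - 7*u - 8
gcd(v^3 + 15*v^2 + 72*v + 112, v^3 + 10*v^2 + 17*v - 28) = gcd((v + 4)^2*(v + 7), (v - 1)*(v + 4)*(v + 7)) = v^2 + 11*v + 28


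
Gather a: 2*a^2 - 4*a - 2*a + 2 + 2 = 2*a^2 - 6*a + 4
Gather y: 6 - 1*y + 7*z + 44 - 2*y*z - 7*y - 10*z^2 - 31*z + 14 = y*(-2*z - 8) - 10*z^2 - 24*z + 64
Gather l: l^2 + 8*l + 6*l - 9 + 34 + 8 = l^2 + 14*l + 33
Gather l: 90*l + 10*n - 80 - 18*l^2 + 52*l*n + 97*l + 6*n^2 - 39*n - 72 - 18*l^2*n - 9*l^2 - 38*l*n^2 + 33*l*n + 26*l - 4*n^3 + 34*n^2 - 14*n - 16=l^2*(-18*n - 27) + l*(-38*n^2 + 85*n + 213) - 4*n^3 + 40*n^2 - 43*n - 168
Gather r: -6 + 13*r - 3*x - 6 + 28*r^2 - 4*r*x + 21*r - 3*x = 28*r^2 + r*(34 - 4*x) - 6*x - 12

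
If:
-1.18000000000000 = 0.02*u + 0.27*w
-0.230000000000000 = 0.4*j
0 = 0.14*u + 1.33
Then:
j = -0.58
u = -9.50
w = -3.67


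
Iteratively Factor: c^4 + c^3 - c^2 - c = (c + 1)*(c^3 - c) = (c + 1)^2*(c^2 - c) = c*(c + 1)^2*(c - 1)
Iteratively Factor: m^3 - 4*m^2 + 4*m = (m - 2)*(m^2 - 2*m) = (m - 2)^2*(m)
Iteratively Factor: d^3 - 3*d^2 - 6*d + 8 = (d + 2)*(d^2 - 5*d + 4) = (d - 4)*(d + 2)*(d - 1)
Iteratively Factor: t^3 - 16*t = (t + 4)*(t^2 - 4*t) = (t - 4)*(t + 4)*(t)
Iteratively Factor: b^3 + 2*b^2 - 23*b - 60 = (b + 3)*(b^2 - b - 20) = (b + 3)*(b + 4)*(b - 5)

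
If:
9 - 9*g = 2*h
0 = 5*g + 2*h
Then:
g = 9/4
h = -45/8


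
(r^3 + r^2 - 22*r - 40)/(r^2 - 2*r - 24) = (r^2 - 3*r - 10)/(r - 6)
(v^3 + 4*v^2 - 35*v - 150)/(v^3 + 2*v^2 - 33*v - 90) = (v + 5)/(v + 3)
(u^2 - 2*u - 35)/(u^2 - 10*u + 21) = (u + 5)/(u - 3)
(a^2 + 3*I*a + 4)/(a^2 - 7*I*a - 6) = (a + 4*I)/(a - 6*I)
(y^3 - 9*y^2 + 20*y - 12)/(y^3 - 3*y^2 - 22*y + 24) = (y - 2)/(y + 4)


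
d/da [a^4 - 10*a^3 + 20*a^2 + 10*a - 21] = 4*a^3 - 30*a^2 + 40*a + 10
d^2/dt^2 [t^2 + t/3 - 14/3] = 2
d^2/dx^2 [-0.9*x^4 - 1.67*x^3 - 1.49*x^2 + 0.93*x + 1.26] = -10.8*x^2 - 10.02*x - 2.98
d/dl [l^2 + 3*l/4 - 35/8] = 2*l + 3/4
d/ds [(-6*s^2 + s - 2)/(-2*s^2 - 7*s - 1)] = (44*s^2 + 4*s - 15)/(4*s^4 + 28*s^3 + 53*s^2 + 14*s + 1)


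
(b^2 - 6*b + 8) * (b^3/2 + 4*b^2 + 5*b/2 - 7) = b^5/2 + b^4 - 35*b^3/2 + 10*b^2 + 62*b - 56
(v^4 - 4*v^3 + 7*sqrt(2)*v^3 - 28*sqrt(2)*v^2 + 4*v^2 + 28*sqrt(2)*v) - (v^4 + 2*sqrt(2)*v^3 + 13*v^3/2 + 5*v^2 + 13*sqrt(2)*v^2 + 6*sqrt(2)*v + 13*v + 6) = -21*v^3/2 + 5*sqrt(2)*v^3 - 41*sqrt(2)*v^2 - v^2 - 13*v + 22*sqrt(2)*v - 6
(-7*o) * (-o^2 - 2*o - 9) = 7*o^3 + 14*o^2 + 63*o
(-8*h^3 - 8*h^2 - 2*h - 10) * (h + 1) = -8*h^4 - 16*h^3 - 10*h^2 - 12*h - 10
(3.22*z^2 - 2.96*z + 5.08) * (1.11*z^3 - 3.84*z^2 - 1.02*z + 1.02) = 3.5742*z^5 - 15.6504*z^4 + 13.7208*z^3 - 13.2036*z^2 - 8.2008*z + 5.1816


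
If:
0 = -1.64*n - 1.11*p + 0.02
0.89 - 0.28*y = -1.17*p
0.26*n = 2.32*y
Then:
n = 0.52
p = -0.75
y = 0.06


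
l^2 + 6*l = l*(l + 6)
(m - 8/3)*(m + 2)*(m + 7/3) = m^3 + 5*m^2/3 - 62*m/9 - 112/9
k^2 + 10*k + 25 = (k + 5)^2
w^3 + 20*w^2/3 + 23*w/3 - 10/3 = (w - 1/3)*(w + 2)*(w + 5)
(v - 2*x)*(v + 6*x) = v^2 + 4*v*x - 12*x^2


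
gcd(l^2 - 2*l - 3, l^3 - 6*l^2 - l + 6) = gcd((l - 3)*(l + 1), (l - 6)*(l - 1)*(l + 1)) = l + 1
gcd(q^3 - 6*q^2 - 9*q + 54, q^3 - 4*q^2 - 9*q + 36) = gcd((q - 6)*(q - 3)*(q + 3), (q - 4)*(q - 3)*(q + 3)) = q^2 - 9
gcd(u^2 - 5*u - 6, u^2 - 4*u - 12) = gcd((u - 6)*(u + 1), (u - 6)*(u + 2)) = u - 6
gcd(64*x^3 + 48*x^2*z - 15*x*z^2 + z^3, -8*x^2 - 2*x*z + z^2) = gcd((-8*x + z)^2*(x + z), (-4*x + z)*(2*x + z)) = 1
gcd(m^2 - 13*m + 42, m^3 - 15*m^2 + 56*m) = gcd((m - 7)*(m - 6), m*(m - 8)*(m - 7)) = m - 7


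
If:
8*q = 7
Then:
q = 7/8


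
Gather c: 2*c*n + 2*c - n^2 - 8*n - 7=c*(2*n + 2) - n^2 - 8*n - 7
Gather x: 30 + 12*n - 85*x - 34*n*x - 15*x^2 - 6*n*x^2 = 12*n + x^2*(-6*n - 15) + x*(-34*n - 85) + 30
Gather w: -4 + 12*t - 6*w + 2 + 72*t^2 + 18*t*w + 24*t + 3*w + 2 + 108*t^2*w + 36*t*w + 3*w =72*t^2 + 36*t + w*(108*t^2 + 54*t)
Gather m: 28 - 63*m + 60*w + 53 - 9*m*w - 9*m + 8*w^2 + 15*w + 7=m*(-9*w - 72) + 8*w^2 + 75*w + 88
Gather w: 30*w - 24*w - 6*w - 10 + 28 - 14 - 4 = 0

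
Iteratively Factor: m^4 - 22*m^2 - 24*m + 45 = (m + 3)*(m^3 - 3*m^2 - 13*m + 15) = (m - 1)*(m + 3)*(m^2 - 2*m - 15) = (m - 5)*(m - 1)*(m + 3)*(m + 3)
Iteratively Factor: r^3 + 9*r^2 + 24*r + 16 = (r + 4)*(r^2 + 5*r + 4) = (r + 1)*(r + 4)*(r + 4)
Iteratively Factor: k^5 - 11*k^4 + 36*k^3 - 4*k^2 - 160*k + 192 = (k - 4)*(k^4 - 7*k^3 + 8*k^2 + 28*k - 48) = (k - 4)^2*(k^3 - 3*k^2 - 4*k + 12) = (k - 4)^2*(k - 2)*(k^2 - k - 6) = (k - 4)^2*(k - 3)*(k - 2)*(k + 2)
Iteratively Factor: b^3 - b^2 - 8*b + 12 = (b + 3)*(b^2 - 4*b + 4) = (b - 2)*(b + 3)*(b - 2)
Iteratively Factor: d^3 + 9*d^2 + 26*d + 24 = (d + 3)*(d^2 + 6*d + 8) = (d + 3)*(d + 4)*(d + 2)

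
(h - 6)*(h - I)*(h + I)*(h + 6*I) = h^4 - 6*h^3 + 6*I*h^3 + h^2 - 36*I*h^2 - 6*h + 6*I*h - 36*I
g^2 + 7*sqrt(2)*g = g*(g + 7*sqrt(2))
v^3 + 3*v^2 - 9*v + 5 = (v - 1)^2*(v + 5)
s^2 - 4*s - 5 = (s - 5)*(s + 1)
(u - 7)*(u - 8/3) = u^2 - 29*u/3 + 56/3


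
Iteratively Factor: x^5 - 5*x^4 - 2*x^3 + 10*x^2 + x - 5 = (x - 1)*(x^4 - 4*x^3 - 6*x^2 + 4*x + 5) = (x - 1)*(x + 1)*(x^3 - 5*x^2 - x + 5) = (x - 1)*(x + 1)^2*(x^2 - 6*x + 5) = (x - 5)*(x - 1)*(x + 1)^2*(x - 1)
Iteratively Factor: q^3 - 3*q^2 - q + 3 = (q - 1)*(q^2 - 2*q - 3) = (q - 1)*(q + 1)*(q - 3)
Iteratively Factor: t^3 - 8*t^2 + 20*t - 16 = (t - 4)*(t^2 - 4*t + 4) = (t - 4)*(t - 2)*(t - 2)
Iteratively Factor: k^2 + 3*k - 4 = (k + 4)*(k - 1)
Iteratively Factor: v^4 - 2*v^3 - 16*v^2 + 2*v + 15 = (v + 3)*(v^3 - 5*v^2 - v + 5) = (v - 5)*(v + 3)*(v^2 - 1) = (v - 5)*(v - 1)*(v + 3)*(v + 1)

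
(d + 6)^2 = d^2 + 12*d + 36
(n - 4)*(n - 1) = n^2 - 5*n + 4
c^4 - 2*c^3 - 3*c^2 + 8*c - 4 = (c - 2)*(c - 1)^2*(c + 2)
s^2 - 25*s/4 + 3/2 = (s - 6)*(s - 1/4)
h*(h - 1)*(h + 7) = h^3 + 6*h^2 - 7*h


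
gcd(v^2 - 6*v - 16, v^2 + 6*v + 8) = v + 2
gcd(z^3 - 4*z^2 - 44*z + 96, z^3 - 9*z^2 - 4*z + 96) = z - 8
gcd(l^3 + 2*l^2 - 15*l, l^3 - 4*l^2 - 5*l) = l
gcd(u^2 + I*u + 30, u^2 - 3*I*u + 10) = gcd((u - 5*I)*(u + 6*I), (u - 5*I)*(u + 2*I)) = u - 5*I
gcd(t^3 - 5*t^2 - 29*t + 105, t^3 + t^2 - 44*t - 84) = t - 7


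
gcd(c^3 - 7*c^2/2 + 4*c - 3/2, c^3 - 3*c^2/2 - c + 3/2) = c^2 - 5*c/2 + 3/2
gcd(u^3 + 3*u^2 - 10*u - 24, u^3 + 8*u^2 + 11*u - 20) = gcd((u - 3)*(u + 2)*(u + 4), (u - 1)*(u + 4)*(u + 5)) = u + 4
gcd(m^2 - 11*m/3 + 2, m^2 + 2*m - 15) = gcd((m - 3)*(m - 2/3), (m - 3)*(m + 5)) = m - 3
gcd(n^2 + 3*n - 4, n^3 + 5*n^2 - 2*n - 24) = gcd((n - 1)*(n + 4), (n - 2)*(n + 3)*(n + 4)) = n + 4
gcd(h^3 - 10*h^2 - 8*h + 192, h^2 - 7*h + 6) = h - 6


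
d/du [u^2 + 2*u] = 2*u + 2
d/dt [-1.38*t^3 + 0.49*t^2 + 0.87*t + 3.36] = -4.14*t^2 + 0.98*t + 0.87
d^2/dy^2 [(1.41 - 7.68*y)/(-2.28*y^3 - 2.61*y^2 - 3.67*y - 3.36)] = (239.542272*y^5 + 186.255936*y^4 - 158.142528*y^3 - 834.43959*y^2 - 420.328602*y - 202.659258)/(11.852352*y^9 + 40.703472*y^8 + 103.829148*y^7 + 201.216069*y^6 + 287.096625*y^5 + 342.818271*y^4 + 319.758319*y^3 + 224.16408*y^2 + 124.298496*y + 37.933056)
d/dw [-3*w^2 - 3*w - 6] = -6*w - 3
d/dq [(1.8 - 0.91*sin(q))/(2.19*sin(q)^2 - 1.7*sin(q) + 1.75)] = (1.9929*sin(q)^2 - 7.884*sin(q) + 1.4675)*cos(q)/(4.7961*sin(q)^4 - 7.446*sin(q)^3 + 10.555*sin(q)^2 - 5.95*sin(q) + 3.0625)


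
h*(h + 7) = h^2 + 7*h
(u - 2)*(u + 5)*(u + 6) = u^3 + 9*u^2 + 8*u - 60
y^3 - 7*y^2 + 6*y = y*(y - 6)*(y - 1)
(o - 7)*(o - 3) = o^2 - 10*o + 21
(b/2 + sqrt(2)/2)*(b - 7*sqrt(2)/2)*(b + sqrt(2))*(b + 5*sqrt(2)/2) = b^4/2 + sqrt(2)*b^3/2 - 39*b^2/4 - 37*sqrt(2)*b/2 - 35/2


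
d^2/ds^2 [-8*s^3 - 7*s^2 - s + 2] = -48*s - 14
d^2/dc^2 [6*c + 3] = 0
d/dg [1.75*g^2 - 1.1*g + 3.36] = 3.5*g - 1.1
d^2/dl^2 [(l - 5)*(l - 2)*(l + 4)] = 6*l - 6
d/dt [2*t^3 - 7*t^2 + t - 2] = 6*t^2 - 14*t + 1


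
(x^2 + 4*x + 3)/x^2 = 1 + 4/x + 3/x^2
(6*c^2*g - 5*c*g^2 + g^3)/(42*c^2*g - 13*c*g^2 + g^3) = (6*c^2 - 5*c*g + g^2)/(42*c^2 - 13*c*g + g^2)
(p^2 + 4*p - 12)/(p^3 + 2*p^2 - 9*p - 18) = (p^2 + 4*p - 12)/(p^3 + 2*p^2 - 9*p - 18)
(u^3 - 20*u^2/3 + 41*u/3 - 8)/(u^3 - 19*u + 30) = (3*u^2 - 11*u + 8)/(3*(u^2 + 3*u - 10))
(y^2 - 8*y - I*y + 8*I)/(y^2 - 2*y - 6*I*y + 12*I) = (y^2 - 8*y - I*y + 8*I)/(y^2 - 2*y - 6*I*y + 12*I)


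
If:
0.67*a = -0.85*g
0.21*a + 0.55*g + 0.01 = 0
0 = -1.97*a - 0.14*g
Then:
No Solution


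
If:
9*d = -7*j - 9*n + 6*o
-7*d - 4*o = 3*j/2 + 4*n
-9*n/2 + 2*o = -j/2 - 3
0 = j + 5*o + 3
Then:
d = 124/517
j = -576/517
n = 194/517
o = -195/517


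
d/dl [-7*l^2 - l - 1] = -14*l - 1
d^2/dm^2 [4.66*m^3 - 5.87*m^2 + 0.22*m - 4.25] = 27.96*m - 11.74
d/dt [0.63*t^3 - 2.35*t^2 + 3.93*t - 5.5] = 1.89*t^2 - 4.7*t + 3.93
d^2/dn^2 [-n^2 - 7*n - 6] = -2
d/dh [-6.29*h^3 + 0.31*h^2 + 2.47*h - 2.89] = -18.87*h^2 + 0.62*h + 2.47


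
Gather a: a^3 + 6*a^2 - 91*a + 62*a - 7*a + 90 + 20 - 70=a^3 + 6*a^2 - 36*a + 40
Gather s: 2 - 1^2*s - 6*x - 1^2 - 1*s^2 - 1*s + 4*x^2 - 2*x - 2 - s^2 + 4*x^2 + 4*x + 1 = -2*s^2 - 2*s + 8*x^2 - 4*x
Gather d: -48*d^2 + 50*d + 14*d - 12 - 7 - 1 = -48*d^2 + 64*d - 20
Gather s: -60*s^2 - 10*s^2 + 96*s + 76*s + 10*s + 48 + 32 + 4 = -70*s^2 + 182*s + 84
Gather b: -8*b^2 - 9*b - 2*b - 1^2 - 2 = -8*b^2 - 11*b - 3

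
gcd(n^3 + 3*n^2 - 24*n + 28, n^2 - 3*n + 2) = n - 2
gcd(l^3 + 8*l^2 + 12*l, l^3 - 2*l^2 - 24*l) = l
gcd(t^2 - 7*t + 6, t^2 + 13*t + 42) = 1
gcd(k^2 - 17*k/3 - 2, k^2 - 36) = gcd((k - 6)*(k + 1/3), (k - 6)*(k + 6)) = k - 6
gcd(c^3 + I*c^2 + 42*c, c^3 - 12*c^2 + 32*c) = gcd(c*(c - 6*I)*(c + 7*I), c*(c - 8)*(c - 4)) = c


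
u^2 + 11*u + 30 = (u + 5)*(u + 6)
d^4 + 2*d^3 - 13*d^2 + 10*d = d*(d - 2)*(d - 1)*(d + 5)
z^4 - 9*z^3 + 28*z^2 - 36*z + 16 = (z - 4)*(z - 2)^2*(z - 1)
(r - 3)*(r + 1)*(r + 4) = r^3 + 2*r^2 - 11*r - 12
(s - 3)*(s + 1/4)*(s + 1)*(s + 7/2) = s^4 + 7*s^3/4 - 77*s^2/8 - 13*s - 21/8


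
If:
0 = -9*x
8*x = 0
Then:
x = 0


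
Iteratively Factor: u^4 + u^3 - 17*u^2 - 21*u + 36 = (u - 4)*(u^3 + 5*u^2 + 3*u - 9) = (u - 4)*(u + 3)*(u^2 + 2*u - 3) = (u - 4)*(u + 3)^2*(u - 1)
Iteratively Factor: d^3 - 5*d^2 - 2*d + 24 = (d + 2)*(d^2 - 7*d + 12) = (d - 4)*(d + 2)*(d - 3)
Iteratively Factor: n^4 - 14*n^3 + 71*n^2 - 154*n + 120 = (n - 2)*(n^3 - 12*n^2 + 47*n - 60) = (n - 5)*(n - 2)*(n^2 - 7*n + 12) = (n - 5)*(n - 3)*(n - 2)*(n - 4)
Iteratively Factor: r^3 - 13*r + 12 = (r + 4)*(r^2 - 4*r + 3) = (r - 3)*(r + 4)*(r - 1)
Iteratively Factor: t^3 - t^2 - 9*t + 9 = (t + 3)*(t^2 - 4*t + 3) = (t - 3)*(t + 3)*(t - 1)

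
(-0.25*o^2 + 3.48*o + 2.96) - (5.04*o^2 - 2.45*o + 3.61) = -5.29*o^2 + 5.93*o - 0.65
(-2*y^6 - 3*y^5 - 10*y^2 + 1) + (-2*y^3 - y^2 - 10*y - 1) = -2*y^6 - 3*y^5 - 2*y^3 - 11*y^2 - 10*y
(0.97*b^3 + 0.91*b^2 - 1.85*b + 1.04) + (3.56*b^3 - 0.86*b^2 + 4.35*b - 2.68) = 4.53*b^3 + 0.05*b^2 + 2.5*b - 1.64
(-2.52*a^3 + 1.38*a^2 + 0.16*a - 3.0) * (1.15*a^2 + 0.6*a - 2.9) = -2.898*a^5 + 0.0749999999999997*a^4 + 8.32*a^3 - 7.356*a^2 - 2.264*a + 8.7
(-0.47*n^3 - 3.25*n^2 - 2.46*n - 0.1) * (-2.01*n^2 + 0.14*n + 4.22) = 0.9447*n^5 + 6.4667*n^4 + 2.5062*n^3 - 13.8584*n^2 - 10.3952*n - 0.422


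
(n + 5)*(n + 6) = n^2 + 11*n + 30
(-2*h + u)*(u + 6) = -2*h*u - 12*h + u^2 + 6*u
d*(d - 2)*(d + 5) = d^3 + 3*d^2 - 10*d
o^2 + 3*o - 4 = (o - 1)*(o + 4)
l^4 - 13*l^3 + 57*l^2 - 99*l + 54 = (l - 6)*(l - 3)^2*(l - 1)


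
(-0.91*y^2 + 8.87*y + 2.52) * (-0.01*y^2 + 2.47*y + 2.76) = 0.0091*y^4 - 2.3364*y^3 + 19.3721*y^2 + 30.7056*y + 6.9552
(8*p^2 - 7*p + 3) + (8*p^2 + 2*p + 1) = 16*p^2 - 5*p + 4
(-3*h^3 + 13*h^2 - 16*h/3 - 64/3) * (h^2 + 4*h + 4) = -3*h^5 + h^4 + 104*h^3/3 + 28*h^2/3 - 320*h/3 - 256/3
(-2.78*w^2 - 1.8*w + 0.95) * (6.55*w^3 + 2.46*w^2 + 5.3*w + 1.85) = -18.209*w^5 - 18.6288*w^4 - 12.9395*w^3 - 12.346*w^2 + 1.705*w + 1.7575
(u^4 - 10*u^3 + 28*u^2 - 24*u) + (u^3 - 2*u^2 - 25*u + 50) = u^4 - 9*u^3 + 26*u^2 - 49*u + 50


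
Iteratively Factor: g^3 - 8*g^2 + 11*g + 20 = (g + 1)*(g^2 - 9*g + 20) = (g - 4)*(g + 1)*(g - 5)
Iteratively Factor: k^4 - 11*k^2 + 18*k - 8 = (k - 2)*(k^3 + 2*k^2 - 7*k + 4) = (k - 2)*(k - 1)*(k^2 + 3*k - 4) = (k - 2)*(k - 1)^2*(k + 4)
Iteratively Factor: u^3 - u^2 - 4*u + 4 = (u - 2)*(u^2 + u - 2) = (u - 2)*(u - 1)*(u + 2)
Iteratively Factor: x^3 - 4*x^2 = (x)*(x^2 - 4*x) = x*(x - 4)*(x)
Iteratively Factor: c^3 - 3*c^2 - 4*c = (c + 1)*(c^2 - 4*c) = c*(c + 1)*(c - 4)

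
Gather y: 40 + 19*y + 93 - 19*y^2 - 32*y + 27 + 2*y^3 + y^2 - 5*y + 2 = 2*y^3 - 18*y^2 - 18*y + 162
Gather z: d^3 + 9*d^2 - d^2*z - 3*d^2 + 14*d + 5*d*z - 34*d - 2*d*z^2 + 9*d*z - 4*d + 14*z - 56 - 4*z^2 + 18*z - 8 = d^3 + 6*d^2 - 24*d + z^2*(-2*d - 4) + z*(-d^2 + 14*d + 32) - 64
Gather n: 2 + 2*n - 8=2*n - 6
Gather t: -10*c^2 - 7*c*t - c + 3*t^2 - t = -10*c^2 - c + 3*t^2 + t*(-7*c - 1)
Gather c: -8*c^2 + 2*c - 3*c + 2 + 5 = -8*c^2 - c + 7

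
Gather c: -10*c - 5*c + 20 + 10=30 - 15*c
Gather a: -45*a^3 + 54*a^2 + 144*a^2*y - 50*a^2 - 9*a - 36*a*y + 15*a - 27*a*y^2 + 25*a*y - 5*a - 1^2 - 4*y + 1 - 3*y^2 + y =-45*a^3 + a^2*(144*y + 4) + a*(-27*y^2 - 11*y + 1) - 3*y^2 - 3*y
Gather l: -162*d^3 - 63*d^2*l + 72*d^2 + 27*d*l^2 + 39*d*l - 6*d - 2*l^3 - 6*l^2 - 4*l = -162*d^3 + 72*d^2 - 6*d - 2*l^3 + l^2*(27*d - 6) + l*(-63*d^2 + 39*d - 4)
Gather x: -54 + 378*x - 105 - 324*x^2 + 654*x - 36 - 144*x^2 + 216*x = -468*x^2 + 1248*x - 195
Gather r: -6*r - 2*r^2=-2*r^2 - 6*r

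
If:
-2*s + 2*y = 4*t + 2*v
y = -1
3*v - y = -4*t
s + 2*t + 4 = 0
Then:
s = 1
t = -5/2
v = 3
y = -1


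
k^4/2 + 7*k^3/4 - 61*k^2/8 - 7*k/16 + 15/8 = (k/2 + 1/4)*(k - 5/2)*(k - 1/2)*(k + 6)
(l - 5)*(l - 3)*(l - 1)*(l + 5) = l^4 - 4*l^3 - 22*l^2 + 100*l - 75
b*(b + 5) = b^2 + 5*b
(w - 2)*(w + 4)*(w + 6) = w^3 + 8*w^2 + 4*w - 48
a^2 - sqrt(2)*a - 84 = (a - 7*sqrt(2))*(a + 6*sqrt(2))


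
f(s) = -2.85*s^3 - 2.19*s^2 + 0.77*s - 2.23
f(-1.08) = -2.03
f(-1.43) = 0.52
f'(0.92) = -10.50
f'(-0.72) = -0.51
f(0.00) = -2.23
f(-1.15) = -1.68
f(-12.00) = 4597.97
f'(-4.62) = -161.49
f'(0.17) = -0.22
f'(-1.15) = -5.50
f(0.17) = -2.18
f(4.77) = -357.70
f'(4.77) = -214.66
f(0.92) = -5.59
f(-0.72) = -2.86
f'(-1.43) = -10.45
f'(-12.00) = -1177.87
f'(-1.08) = -4.47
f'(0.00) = 0.77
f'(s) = -8.55*s^2 - 4.38*s + 0.77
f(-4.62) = 228.51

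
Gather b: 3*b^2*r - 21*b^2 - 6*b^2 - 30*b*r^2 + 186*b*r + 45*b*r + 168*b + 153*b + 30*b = b^2*(3*r - 27) + b*(-30*r^2 + 231*r + 351)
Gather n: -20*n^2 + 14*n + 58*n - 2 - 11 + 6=-20*n^2 + 72*n - 7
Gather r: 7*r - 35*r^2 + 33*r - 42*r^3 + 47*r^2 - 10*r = -42*r^3 + 12*r^2 + 30*r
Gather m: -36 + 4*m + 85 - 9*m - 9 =40 - 5*m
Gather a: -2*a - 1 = -2*a - 1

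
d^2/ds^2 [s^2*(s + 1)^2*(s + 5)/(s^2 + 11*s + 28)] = 2*(3*s^7 + 95*s^6 + 1209*s^5 + 7749*s^4 + 26056*s^3 + 42672*s^2 + 25872*s + 3920)/(s^6 + 33*s^5 + 447*s^4 + 3179*s^3 + 12516*s^2 + 25872*s + 21952)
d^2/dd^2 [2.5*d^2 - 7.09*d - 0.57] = 5.00000000000000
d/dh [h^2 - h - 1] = 2*h - 1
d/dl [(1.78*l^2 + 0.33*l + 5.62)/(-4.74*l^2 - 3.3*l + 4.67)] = (-4.3098*l^2 + 69.9028*l + 20.0871)/(22.4676*l^4 + 31.284*l^3 - 33.3816*l^2 - 30.822*l + 21.8089)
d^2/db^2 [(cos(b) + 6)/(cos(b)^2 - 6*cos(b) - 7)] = (9*sin(b)^4*cos(b) + 30*sin(b)^4 - 366*sin(b)^2 - 161*cos(b)/2 - 15*cos(3*b) - cos(5*b)/2 - 96)/(sin(b)^2 + 6*cos(b) + 6)^3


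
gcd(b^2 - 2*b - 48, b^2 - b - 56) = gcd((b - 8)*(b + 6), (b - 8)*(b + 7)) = b - 8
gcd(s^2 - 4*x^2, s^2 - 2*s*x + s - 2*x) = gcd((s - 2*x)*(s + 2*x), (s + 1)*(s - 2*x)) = -s + 2*x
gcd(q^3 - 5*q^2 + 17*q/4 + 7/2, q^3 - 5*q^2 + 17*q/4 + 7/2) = q^3 - 5*q^2 + 17*q/4 + 7/2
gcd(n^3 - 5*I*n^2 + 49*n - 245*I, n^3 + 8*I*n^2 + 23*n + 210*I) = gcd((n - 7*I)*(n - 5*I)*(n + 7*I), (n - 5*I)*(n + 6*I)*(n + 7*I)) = n^2 + 2*I*n + 35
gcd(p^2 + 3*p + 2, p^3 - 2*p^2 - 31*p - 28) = p + 1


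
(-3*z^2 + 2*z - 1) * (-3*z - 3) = 9*z^3 + 3*z^2 - 3*z + 3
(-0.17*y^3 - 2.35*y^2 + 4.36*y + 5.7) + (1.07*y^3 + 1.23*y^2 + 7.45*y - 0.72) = 0.9*y^3 - 1.12*y^2 + 11.81*y + 4.98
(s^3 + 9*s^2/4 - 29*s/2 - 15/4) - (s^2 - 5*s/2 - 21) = s^3 + 5*s^2/4 - 12*s + 69/4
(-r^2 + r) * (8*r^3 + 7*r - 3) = -8*r^5 + 8*r^4 - 7*r^3 + 10*r^2 - 3*r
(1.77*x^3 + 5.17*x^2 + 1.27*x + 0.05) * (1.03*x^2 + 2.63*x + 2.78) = 1.8231*x^5 + 9.9802*x^4 + 19.8258*x^3 + 17.7642*x^2 + 3.6621*x + 0.139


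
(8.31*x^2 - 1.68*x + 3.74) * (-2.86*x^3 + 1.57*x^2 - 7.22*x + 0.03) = -23.7666*x^5 + 17.8515*x^4 - 73.3322*x^3 + 18.2507*x^2 - 27.0532*x + 0.1122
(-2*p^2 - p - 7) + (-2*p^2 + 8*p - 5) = -4*p^2 + 7*p - 12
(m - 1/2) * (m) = m^2 - m/2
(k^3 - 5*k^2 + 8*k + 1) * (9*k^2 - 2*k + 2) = 9*k^5 - 47*k^4 + 84*k^3 - 17*k^2 + 14*k + 2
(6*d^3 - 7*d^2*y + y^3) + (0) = 6*d^3 - 7*d^2*y + y^3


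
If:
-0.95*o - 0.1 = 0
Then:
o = -0.11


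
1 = 1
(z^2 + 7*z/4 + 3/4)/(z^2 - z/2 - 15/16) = 4*(z + 1)/(4*z - 5)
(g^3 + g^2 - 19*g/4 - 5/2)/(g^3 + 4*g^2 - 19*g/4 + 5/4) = (4*g^3 + 4*g^2 - 19*g - 10)/(4*g^3 + 16*g^2 - 19*g + 5)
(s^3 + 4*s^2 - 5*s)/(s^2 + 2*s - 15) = s*(s - 1)/(s - 3)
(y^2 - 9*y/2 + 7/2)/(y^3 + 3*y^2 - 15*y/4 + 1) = 2*(2*y^2 - 9*y + 7)/(4*y^3 + 12*y^2 - 15*y + 4)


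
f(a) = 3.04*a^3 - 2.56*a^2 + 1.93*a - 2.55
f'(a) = 9.12*a^2 - 5.12*a + 1.93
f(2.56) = 36.62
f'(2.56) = 48.59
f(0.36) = -2.05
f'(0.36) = 1.27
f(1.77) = 9.70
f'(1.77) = 21.44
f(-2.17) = -49.86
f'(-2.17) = 55.99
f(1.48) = 4.55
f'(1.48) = 14.33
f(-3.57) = -180.38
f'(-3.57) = 136.44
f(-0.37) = -3.77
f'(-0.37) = 5.07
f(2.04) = 16.54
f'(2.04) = 29.44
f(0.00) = -2.55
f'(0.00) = 1.93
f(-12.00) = -5647.47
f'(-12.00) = 1376.65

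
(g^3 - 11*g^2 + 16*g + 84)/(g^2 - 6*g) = g - 5 - 14/g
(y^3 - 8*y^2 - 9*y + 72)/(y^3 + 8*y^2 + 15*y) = (y^2 - 11*y + 24)/(y*(y + 5))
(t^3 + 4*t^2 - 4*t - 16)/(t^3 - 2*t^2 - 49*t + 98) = (t^2 + 6*t + 8)/(t^2 - 49)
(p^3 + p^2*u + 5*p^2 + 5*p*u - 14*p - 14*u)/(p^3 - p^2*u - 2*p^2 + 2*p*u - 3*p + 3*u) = (p^3 + p^2*u + 5*p^2 + 5*p*u - 14*p - 14*u)/(p^3 - p^2*u - 2*p^2 + 2*p*u - 3*p + 3*u)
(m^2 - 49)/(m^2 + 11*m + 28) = (m - 7)/(m + 4)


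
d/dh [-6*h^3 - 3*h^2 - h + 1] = -18*h^2 - 6*h - 1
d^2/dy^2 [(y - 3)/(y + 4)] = -14/(y + 4)^3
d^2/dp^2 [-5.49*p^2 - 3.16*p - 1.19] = -10.9800000000000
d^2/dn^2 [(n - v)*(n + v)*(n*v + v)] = 2*v*(3*n + 1)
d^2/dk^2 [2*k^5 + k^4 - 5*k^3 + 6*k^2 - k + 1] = 40*k^3 + 12*k^2 - 30*k + 12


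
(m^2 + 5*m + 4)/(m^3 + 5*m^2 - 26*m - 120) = (m + 1)/(m^2 + m - 30)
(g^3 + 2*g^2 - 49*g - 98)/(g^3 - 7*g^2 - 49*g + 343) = (g + 2)/(g - 7)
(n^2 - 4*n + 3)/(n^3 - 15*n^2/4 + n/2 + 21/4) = 4*(n - 1)/(4*n^2 - 3*n - 7)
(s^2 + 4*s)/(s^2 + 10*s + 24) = s/(s + 6)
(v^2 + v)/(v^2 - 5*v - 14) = v*(v + 1)/(v^2 - 5*v - 14)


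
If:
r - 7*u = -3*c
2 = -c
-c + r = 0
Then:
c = -2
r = -2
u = -8/7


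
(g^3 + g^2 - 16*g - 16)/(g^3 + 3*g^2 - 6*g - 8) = (g - 4)/(g - 2)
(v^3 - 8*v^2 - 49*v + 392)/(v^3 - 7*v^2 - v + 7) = (v^2 - v - 56)/(v^2 - 1)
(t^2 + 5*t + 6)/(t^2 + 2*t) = (t + 3)/t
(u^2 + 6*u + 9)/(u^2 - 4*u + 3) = (u^2 + 6*u + 9)/(u^2 - 4*u + 3)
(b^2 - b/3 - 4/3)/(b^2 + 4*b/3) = (3*b^2 - b - 4)/(b*(3*b + 4))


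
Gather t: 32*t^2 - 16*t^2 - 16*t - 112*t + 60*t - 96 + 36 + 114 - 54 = 16*t^2 - 68*t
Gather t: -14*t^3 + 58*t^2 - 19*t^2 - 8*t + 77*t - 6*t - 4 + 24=-14*t^3 + 39*t^2 + 63*t + 20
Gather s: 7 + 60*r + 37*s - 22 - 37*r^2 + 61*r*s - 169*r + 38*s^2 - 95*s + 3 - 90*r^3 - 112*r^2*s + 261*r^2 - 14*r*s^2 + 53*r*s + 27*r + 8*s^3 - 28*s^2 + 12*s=-90*r^3 + 224*r^2 - 82*r + 8*s^3 + s^2*(10 - 14*r) + s*(-112*r^2 + 114*r - 46) - 12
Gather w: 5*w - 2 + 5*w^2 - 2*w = 5*w^2 + 3*w - 2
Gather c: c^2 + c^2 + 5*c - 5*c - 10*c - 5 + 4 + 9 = 2*c^2 - 10*c + 8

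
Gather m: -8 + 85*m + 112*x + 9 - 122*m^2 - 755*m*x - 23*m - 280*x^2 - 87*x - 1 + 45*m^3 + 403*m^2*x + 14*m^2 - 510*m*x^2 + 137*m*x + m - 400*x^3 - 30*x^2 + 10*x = 45*m^3 + m^2*(403*x - 108) + m*(-510*x^2 - 618*x + 63) - 400*x^3 - 310*x^2 + 35*x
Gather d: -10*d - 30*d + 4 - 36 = -40*d - 32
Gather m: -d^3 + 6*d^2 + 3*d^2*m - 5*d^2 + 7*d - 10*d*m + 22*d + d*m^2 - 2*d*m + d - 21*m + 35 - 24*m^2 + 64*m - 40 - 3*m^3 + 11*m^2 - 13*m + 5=-d^3 + d^2 + 30*d - 3*m^3 + m^2*(d - 13) + m*(3*d^2 - 12*d + 30)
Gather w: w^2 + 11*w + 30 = w^2 + 11*w + 30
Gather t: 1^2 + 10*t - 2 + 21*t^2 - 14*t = 21*t^2 - 4*t - 1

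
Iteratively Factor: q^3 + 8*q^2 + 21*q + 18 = (q + 3)*(q^2 + 5*q + 6) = (q + 3)^2*(q + 2)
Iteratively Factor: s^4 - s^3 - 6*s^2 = (s)*(s^3 - s^2 - 6*s) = s^2*(s^2 - s - 6) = s^2*(s + 2)*(s - 3)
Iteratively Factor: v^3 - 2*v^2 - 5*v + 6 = (v + 2)*(v^2 - 4*v + 3) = (v - 1)*(v + 2)*(v - 3)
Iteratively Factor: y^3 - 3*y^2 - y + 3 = (y - 3)*(y^2 - 1) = (y - 3)*(y - 1)*(y + 1)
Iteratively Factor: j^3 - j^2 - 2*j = (j - 2)*(j^2 + j) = (j - 2)*(j + 1)*(j)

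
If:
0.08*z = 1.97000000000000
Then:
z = 24.62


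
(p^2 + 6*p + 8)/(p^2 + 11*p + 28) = (p + 2)/(p + 7)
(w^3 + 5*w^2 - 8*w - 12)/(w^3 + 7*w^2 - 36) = (w + 1)/(w + 3)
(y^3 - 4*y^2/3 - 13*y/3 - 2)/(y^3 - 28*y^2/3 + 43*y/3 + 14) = (y + 1)/(y - 7)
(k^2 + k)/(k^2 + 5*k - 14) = k*(k + 1)/(k^2 + 5*k - 14)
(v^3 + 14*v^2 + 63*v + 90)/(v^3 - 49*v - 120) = (v + 6)/(v - 8)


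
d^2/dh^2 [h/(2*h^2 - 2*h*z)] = ((-3*h + z)*(h - z) + (2*h - z)^2)/(h^2*(h - z)^3)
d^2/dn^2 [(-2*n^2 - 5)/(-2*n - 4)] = 13/(n^3 + 6*n^2 + 12*n + 8)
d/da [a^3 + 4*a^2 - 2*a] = 3*a^2 + 8*a - 2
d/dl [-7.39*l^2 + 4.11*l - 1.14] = 4.11 - 14.78*l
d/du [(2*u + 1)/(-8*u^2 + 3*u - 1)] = (16*u^2 + 16*u - 5)/(64*u^4 - 48*u^3 + 25*u^2 - 6*u + 1)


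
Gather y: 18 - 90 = -72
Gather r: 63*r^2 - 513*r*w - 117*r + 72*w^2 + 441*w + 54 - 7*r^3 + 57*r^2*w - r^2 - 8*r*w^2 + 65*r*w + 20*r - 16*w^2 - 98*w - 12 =-7*r^3 + r^2*(57*w + 62) + r*(-8*w^2 - 448*w - 97) + 56*w^2 + 343*w + 42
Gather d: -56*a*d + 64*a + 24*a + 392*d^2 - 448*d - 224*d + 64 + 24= 88*a + 392*d^2 + d*(-56*a - 672) + 88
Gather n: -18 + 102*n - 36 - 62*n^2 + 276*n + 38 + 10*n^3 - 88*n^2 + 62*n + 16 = 10*n^3 - 150*n^2 + 440*n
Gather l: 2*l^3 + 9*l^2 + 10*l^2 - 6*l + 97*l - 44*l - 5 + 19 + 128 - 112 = 2*l^3 + 19*l^2 + 47*l + 30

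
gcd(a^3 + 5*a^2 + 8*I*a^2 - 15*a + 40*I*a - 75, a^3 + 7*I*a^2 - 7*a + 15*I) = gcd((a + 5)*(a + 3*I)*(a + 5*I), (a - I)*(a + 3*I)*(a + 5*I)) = a^2 + 8*I*a - 15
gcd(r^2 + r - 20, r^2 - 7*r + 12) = r - 4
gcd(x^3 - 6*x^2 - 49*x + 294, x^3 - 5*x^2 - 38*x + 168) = x - 7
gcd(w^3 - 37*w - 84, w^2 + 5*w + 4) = w + 4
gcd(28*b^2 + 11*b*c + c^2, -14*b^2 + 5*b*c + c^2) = 7*b + c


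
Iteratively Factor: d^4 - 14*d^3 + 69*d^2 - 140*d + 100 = (d - 2)*(d^3 - 12*d^2 + 45*d - 50) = (d - 2)^2*(d^2 - 10*d + 25) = (d - 5)*(d - 2)^2*(d - 5)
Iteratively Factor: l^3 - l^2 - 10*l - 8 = (l + 2)*(l^2 - 3*l - 4) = (l - 4)*(l + 2)*(l + 1)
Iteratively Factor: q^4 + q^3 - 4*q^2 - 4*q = (q + 2)*(q^3 - q^2 - 2*q) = (q - 2)*(q + 2)*(q^2 + q) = q*(q - 2)*(q + 2)*(q + 1)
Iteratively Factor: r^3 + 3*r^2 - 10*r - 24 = (r + 2)*(r^2 + r - 12) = (r - 3)*(r + 2)*(r + 4)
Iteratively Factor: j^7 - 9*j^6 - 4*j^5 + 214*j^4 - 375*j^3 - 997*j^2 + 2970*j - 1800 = (j + 4)*(j^6 - 13*j^5 + 48*j^4 + 22*j^3 - 463*j^2 + 855*j - 450) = (j + 3)*(j + 4)*(j^5 - 16*j^4 + 96*j^3 - 266*j^2 + 335*j - 150) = (j - 2)*(j + 3)*(j + 4)*(j^4 - 14*j^3 + 68*j^2 - 130*j + 75) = (j - 5)*(j - 2)*(j + 3)*(j + 4)*(j^3 - 9*j^2 + 23*j - 15) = (j - 5)*(j - 2)*(j - 1)*(j + 3)*(j + 4)*(j^2 - 8*j + 15) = (j - 5)*(j - 3)*(j - 2)*(j - 1)*(j + 3)*(j + 4)*(j - 5)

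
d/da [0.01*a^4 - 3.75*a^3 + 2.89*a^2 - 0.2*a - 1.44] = 0.04*a^3 - 11.25*a^2 + 5.78*a - 0.2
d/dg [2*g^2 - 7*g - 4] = 4*g - 7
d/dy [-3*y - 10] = -3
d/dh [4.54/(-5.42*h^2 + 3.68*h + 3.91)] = (49.2136*h - 16.7072)/(-5.42*h^2 + 3.68*h + 3.91)^2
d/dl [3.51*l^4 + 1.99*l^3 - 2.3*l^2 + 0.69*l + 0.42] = 14.04*l^3 + 5.97*l^2 - 4.6*l + 0.69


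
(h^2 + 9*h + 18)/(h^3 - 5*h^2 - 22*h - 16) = (h^2 + 9*h + 18)/(h^3 - 5*h^2 - 22*h - 16)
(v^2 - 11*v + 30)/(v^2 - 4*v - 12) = (v - 5)/(v + 2)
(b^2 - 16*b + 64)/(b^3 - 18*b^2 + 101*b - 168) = (b - 8)/(b^2 - 10*b + 21)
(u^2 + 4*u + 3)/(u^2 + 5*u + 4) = (u + 3)/(u + 4)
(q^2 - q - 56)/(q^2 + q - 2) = (q^2 - q - 56)/(q^2 + q - 2)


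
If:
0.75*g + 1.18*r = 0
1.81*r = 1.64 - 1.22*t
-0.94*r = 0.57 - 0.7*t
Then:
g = -0.30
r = 0.19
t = 1.07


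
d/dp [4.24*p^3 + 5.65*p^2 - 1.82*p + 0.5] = 12.72*p^2 + 11.3*p - 1.82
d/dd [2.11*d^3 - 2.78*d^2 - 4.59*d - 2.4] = 6.33*d^2 - 5.56*d - 4.59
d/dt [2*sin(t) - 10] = 2*cos(t)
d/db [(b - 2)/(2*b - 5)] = -1/(2*b - 5)^2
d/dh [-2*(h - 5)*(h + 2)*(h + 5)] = -6*h^2 - 8*h + 50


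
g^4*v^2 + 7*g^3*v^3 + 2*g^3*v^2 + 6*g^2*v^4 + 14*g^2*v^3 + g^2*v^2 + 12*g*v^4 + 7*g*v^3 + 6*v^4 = (g + v)*(g + 6*v)*(g*v + v)^2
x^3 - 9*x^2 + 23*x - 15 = (x - 5)*(x - 3)*(x - 1)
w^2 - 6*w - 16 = (w - 8)*(w + 2)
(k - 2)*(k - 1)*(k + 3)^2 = k^4 + 3*k^3 - 7*k^2 - 15*k + 18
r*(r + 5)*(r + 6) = r^3 + 11*r^2 + 30*r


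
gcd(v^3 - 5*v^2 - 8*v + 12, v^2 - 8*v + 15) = 1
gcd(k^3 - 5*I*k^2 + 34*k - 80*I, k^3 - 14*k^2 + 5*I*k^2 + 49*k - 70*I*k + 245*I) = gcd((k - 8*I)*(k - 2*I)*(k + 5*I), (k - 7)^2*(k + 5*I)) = k + 5*I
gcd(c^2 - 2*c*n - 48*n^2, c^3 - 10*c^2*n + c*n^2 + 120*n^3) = c - 8*n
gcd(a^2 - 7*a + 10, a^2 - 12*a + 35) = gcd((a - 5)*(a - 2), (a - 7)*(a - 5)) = a - 5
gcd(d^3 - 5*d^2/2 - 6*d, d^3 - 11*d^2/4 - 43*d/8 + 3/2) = d^2 - 5*d/2 - 6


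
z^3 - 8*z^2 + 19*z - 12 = (z - 4)*(z - 3)*(z - 1)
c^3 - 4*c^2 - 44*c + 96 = (c - 8)*(c - 2)*(c + 6)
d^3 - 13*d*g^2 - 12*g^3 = (d - 4*g)*(d + g)*(d + 3*g)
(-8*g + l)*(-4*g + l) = 32*g^2 - 12*g*l + l^2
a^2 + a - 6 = (a - 2)*(a + 3)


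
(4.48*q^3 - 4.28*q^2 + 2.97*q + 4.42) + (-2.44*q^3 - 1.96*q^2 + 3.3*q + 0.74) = 2.04*q^3 - 6.24*q^2 + 6.27*q + 5.16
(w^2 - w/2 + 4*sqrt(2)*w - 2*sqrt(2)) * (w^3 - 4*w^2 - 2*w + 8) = w^5 - 9*w^4/2 + 4*sqrt(2)*w^4 - 18*sqrt(2)*w^3 + 9*w^2 - 4*w + 36*sqrt(2)*w - 16*sqrt(2)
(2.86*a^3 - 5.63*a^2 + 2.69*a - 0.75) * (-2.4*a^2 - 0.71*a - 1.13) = -6.864*a^5 + 11.4814*a^4 - 5.6905*a^3 + 6.252*a^2 - 2.5072*a + 0.8475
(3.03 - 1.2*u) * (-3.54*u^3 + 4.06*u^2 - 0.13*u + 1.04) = 4.248*u^4 - 15.5982*u^3 + 12.4578*u^2 - 1.6419*u + 3.1512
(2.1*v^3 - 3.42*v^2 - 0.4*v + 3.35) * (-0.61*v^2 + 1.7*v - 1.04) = -1.281*v^5 + 5.6562*v^4 - 7.754*v^3 + 0.8333*v^2 + 6.111*v - 3.484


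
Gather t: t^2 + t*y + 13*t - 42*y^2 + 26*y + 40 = t^2 + t*(y + 13) - 42*y^2 + 26*y + 40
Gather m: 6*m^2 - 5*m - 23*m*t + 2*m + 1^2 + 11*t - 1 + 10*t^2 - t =6*m^2 + m*(-23*t - 3) + 10*t^2 + 10*t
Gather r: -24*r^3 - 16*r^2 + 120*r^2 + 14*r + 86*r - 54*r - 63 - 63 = -24*r^3 + 104*r^2 + 46*r - 126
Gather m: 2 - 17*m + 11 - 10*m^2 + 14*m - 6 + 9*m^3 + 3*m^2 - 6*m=9*m^3 - 7*m^2 - 9*m + 7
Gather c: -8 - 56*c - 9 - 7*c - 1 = -63*c - 18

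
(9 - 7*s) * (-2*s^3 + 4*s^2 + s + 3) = 14*s^4 - 46*s^3 + 29*s^2 - 12*s + 27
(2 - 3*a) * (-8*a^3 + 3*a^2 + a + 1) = 24*a^4 - 25*a^3 + 3*a^2 - a + 2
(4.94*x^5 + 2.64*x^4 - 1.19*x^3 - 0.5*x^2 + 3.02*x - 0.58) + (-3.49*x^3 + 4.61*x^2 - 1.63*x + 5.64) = 4.94*x^5 + 2.64*x^4 - 4.68*x^3 + 4.11*x^2 + 1.39*x + 5.06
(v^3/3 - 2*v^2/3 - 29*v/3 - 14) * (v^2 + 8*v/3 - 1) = v^5/3 + 2*v^4/9 - 106*v^3/9 - 352*v^2/9 - 83*v/3 + 14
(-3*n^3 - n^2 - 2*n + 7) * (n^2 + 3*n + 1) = -3*n^5 - 10*n^4 - 8*n^3 + 19*n + 7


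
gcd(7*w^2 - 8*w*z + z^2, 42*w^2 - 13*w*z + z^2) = -7*w + z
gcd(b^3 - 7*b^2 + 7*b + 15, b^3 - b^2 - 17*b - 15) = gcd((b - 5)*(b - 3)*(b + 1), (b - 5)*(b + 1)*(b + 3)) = b^2 - 4*b - 5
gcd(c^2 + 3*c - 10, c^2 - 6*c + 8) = c - 2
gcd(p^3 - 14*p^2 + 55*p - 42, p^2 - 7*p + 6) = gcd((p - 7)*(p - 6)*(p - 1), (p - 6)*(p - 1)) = p^2 - 7*p + 6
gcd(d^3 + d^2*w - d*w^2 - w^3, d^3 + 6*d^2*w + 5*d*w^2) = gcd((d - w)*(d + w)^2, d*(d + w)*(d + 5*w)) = d + w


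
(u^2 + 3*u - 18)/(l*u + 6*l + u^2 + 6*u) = (u - 3)/(l + u)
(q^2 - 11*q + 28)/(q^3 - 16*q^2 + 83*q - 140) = 1/(q - 5)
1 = 1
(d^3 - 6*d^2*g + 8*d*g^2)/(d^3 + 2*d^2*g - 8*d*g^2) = (d - 4*g)/(d + 4*g)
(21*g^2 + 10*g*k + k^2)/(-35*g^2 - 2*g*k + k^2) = (-21*g^2 - 10*g*k - k^2)/(35*g^2 + 2*g*k - k^2)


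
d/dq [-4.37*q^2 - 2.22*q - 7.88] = -8.74*q - 2.22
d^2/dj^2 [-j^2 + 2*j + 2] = -2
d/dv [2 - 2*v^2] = -4*v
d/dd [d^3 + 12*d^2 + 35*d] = 3*d^2 + 24*d + 35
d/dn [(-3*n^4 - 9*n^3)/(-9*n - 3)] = n^2*(9*n^2 + 22*n + 9)/(9*n^2 + 6*n + 1)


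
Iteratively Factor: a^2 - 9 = (a - 3)*(a + 3)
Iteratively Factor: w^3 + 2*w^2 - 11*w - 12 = (w + 4)*(w^2 - 2*w - 3) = (w - 3)*(w + 4)*(w + 1)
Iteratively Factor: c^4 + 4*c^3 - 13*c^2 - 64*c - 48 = (c + 3)*(c^3 + c^2 - 16*c - 16) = (c + 1)*(c + 3)*(c^2 - 16) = (c - 4)*(c + 1)*(c + 3)*(c + 4)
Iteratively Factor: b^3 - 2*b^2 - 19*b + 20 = (b - 1)*(b^2 - b - 20) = (b - 1)*(b + 4)*(b - 5)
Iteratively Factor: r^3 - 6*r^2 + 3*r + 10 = (r - 5)*(r^2 - r - 2) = (r - 5)*(r + 1)*(r - 2)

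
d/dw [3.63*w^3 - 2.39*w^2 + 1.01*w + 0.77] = 10.89*w^2 - 4.78*w + 1.01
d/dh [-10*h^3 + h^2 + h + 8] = -30*h^2 + 2*h + 1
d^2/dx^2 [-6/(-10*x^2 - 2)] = 30*(15*x^2 - 1)/(5*x^2 + 1)^3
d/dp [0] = 0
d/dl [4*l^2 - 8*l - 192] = 8*l - 8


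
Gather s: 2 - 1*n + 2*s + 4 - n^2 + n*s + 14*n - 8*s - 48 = -n^2 + 13*n + s*(n - 6) - 42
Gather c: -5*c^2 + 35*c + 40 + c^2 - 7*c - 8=-4*c^2 + 28*c + 32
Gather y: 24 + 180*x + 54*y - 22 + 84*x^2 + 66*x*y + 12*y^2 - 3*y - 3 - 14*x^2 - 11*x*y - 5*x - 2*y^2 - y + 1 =70*x^2 + 175*x + 10*y^2 + y*(55*x + 50)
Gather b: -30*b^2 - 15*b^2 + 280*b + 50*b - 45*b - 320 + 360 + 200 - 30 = -45*b^2 + 285*b + 210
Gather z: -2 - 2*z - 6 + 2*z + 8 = 0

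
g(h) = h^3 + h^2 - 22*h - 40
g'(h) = 3*h^2 + 2*h - 22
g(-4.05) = -0.93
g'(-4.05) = 19.11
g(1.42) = -66.36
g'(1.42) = -13.11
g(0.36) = -47.74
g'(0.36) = -20.89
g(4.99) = -0.63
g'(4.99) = 62.68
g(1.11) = -61.82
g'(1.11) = -16.08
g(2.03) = -72.17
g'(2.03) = -5.58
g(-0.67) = -25.11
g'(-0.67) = -21.99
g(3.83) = -53.41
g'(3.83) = 29.67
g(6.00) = 80.00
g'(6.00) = 98.00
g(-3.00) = 8.00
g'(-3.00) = -1.00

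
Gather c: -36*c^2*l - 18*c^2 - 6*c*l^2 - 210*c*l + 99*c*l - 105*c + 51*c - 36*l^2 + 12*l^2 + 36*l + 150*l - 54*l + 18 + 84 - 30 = c^2*(-36*l - 18) + c*(-6*l^2 - 111*l - 54) - 24*l^2 + 132*l + 72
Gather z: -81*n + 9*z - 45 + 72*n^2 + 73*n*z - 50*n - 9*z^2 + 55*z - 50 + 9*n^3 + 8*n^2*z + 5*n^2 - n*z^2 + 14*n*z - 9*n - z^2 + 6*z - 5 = 9*n^3 + 77*n^2 - 140*n + z^2*(-n - 10) + z*(8*n^2 + 87*n + 70) - 100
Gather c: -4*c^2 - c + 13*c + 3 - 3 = -4*c^2 + 12*c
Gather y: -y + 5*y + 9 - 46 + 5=4*y - 32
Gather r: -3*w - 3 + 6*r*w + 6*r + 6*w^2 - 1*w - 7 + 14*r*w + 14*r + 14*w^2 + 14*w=r*(20*w + 20) + 20*w^2 + 10*w - 10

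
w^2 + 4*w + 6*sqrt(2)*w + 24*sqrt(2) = (w + 4)*(w + 6*sqrt(2))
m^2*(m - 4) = m^3 - 4*m^2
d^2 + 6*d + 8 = (d + 2)*(d + 4)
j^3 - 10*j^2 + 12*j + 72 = (j - 6)^2*(j + 2)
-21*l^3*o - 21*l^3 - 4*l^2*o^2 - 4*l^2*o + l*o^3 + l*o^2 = (-7*l + o)*(3*l + o)*(l*o + l)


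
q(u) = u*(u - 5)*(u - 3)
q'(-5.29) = 183.59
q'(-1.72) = 51.40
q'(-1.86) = 55.14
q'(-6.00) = 219.00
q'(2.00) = -5.00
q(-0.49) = -9.39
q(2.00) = 6.00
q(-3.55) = -198.81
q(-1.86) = -62.01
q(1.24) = 8.21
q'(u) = u*(u - 5) + u*(u - 3) + (u - 5)*(u - 3) = 3*u^2 - 16*u + 15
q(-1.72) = -54.56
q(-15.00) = -5400.00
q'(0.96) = 2.40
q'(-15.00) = 930.00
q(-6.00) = -594.00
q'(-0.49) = 23.56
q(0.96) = 7.91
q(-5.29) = -451.26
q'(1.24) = -0.23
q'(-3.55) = 109.61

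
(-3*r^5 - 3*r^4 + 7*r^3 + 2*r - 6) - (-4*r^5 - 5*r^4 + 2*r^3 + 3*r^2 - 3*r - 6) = r^5 + 2*r^4 + 5*r^3 - 3*r^2 + 5*r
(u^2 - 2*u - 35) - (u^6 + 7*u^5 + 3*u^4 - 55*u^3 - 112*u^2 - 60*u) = -u^6 - 7*u^5 - 3*u^4 + 55*u^3 + 113*u^2 + 58*u - 35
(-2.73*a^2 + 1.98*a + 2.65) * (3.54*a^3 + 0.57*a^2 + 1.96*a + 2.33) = -9.6642*a^5 + 5.4531*a^4 + 5.1588*a^3 - 0.969600000000001*a^2 + 9.8074*a + 6.1745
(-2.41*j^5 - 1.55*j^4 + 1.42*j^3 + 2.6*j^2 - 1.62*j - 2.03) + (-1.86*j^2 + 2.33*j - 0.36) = -2.41*j^5 - 1.55*j^4 + 1.42*j^3 + 0.74*j^2 + 0.71*j - 2.39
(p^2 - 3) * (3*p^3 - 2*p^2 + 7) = 3*p^5 - 2*p^4 - 9*p^3 + 13*p^2 - 21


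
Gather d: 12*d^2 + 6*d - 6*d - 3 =12*d^2 - 3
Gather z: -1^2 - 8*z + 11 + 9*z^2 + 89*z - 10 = 9*z^2 + 81*z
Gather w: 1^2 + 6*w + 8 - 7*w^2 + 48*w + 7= -7*w^2 + 54*w + 16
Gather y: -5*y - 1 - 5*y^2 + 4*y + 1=-5*y^2 - y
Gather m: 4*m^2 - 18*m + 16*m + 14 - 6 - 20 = 4*m^2 - 2*m - 12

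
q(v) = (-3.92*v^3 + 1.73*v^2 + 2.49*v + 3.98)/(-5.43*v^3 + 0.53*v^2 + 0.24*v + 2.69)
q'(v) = (-11.76*v^2 + 3.46*v + 2.49)/(-5.43*v^3 + 0.53*v^2 + 0.24*v + 2.69) + (16.29*v^2 - 1.06*v - 0.24)*(-3.92*v^3 + 1.73*v^2 + 2.49*v + 3.98)/(-5.43*v^3 + 0.53*v^2 + 0.24*v + 2.69)^2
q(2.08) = 0.43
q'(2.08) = 0.28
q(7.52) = 0.68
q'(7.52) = 0.01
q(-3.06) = 0.77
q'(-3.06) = 0.01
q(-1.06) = 0.84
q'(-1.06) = 0.18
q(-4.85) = 0.76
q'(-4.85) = 0.00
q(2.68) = 0.54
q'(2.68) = 0.12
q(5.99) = 0.67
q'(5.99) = 0.01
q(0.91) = -6.35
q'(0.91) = 110.19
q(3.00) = 0.57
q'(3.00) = 0.08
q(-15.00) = 0.74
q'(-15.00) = 0.00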